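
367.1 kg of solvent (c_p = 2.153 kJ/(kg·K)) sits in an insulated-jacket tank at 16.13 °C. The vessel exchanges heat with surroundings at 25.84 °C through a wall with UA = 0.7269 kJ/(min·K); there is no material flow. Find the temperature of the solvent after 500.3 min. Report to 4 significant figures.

19.71 °C

First-law balance (no shaft work): M c_p dT/dt = −UA(T − T_amb).
dT/dt = (T_ss − T)/τ with T_ss = T_amb = 25.8400 °C, τ = M c_p/UA = 367.1·2.153/0.7269 = 1087.31 min.
T approaches T_ss exponentially: T(t) = T_ss + (T₀ − T_ss) e^(−t/τ).
T(500.3) = 25.8400 + (-9.71000)·0.631204 = 19.7110 °C.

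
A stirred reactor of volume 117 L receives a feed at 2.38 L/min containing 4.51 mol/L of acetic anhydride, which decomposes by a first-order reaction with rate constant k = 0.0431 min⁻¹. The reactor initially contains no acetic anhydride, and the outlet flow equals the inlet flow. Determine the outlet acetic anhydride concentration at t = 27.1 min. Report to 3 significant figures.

1.19 mol/L

V dC/dt = Q(C_in − C) − k V C.
dC/dt = (Q/V) C_in − (Q/V + k) C; effective rate a = Q/V + k = 0.020342 + 0.0431 = 0.063442 min⁻¹.
C_ss = Q C_in/(Q + kV) = 1.4461 mol/L; C(t) = C_ss + (C₀ − C_ss) e^(−a t).
C(27.1) = 1.4461 + (-1.4461)·e^(−0.063442·27.1) = 1.4461 + (-1.4461)·0.17920 = 1.1869 mol/L.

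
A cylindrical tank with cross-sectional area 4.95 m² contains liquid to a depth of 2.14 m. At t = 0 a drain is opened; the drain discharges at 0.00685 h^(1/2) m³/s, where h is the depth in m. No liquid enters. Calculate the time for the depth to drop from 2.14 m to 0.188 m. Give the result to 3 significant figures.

1490 s

With no inflow, A dh/dt = −0.00685 √h.
∫ h^(−1/2) dh = −(0.00685/A) ∫ dt, giving 2√h = 2√h₀ − (0.00685/A) t.
t = 2A(√h₀ − √h)/0.00685 = 2·4.95·(√2.14 − √0.188)/0.00685
  = 9.9000 × (1.4629 − 0.43359) / 0.00685 = 1487.6 s.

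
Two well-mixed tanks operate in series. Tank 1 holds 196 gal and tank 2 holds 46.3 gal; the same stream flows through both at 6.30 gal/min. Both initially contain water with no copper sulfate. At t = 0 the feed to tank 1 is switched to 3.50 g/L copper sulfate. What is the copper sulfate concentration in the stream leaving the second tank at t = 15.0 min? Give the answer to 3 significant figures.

0.811 g/L

Time constants: τᵢ = Vᵢ/Q for each well-mixed tank.
τ₁ = 196/6.30 = 31.111 min; τ₂ = 46.3/6.30 = 7.3492 min.
Tank 1: C₁ = C_in(1 − e^(−t/τ₁)). Tank 2 (τ₁ ≠ τ₂): C₂ = C_in[1 − (τ₁ e^(−t/τ₁) − τ₂ e^(−t/τ₂))/(τ₁ − τ₂)].
At t = 15.0: e^(−t/τ₁) = 0.61746, e^(−t/τ₂) = 0.12989.
C₂ = 3.50·[1 − (31.111·0.61746 − 7.3492·0.12989)/(23.762)] = 3.50·0.23174 = 0.81111 g/L.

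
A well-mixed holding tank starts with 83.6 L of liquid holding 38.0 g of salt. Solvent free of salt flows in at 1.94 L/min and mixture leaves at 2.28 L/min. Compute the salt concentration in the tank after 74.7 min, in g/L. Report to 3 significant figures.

0.0576 g/L

Let m(t) be the amount of salt. Volume: V(t) = V₀ + (Q_in − Q_out) t = 83.6 − 0.34000 t; V(74.7) = 58.202 L.
Species balance (pure solvent in): dm/dt = −Q_out · m/V(t).
dm/m = −Q_out dt/(V₀ − 0.34000 t); integrating gives ln(m/m₀) = −(Q_out/(Q_in−Q_out)) ln(V/V₀).
m = m₀ (V₀/V)^(Q_out/(Q_in−Q_out)) = 38.0 × (83.6/58.202)^(-6.7059) = 3.3509 g.
C = m/V = 3.3509/58.202 = 0.057573 g/L.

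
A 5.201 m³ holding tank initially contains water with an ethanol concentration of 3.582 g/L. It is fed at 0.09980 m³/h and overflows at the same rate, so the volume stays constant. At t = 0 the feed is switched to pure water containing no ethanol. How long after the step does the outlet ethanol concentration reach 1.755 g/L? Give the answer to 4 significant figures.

37.18 h

Species balance on the tank: V dC/dt = Q(C_in − C), so τ = V/Q = 52.1142 h.
C(t) = C_in + (C₀ − C_in) e^(−t/τ). Set C = 1.755 and solve for t:
e^(−t/τ) = (C − C_in)/(C₀ − C_in) = (1.755 − 0)/(3.582 − 0) = 0.489950
t = −τ ln(…) = 52.1142 × 0.713452 = 37.1810 h.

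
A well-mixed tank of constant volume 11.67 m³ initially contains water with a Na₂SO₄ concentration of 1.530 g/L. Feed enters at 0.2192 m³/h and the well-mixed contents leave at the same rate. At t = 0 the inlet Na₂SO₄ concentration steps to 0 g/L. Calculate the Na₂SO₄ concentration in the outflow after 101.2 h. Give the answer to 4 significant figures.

0.2286 g/L

Accumulation = in − out for the solute gives V dC/dt = Q(C_in − C).
So dC/dt = (C_in − C)/τ with τ = V/Q = 11.67/0.2192 = 53.2391 h.
C approaches C_in exponentially: C(t) = C_in + (C₀ − C_in) e^(−t/τ).
C(101.2) = 0 + (1.530 − 0)·e^(−101.2/53.2391) = 0 + (1.53000)·0.149440 = 0.228643 g/L.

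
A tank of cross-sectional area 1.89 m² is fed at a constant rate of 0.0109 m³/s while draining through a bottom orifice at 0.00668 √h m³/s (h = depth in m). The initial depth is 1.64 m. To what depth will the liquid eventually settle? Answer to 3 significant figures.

2.66 m

A dh/dt = Q_in − 0.00668 √h. Steady state requires inflow = outflow:
Q_in = 0.00668 √h_ss ⇒ √h_ss = 0.0109/0.00668 = 1.6317.
h_ss = 1.6317² = 2.6626 m. (Since h₀ = 1.64 m < h_ss, the level will rise toward this value.)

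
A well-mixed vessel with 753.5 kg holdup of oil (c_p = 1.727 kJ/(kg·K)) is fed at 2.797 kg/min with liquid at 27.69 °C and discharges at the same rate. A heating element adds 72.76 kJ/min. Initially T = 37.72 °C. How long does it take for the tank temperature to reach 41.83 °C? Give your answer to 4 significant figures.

457.0 min

Unsteady energy balance on the tank contents: M c_p dT/dt = ṁ c_p (T_in − T) + 72.76.
τ = M/ṁ = 269.396 min; T_ss = T_in + Q̇/(ṁ c_p) = 42.7529 °C.
T(t) = T_ss + (T₀ − T_ss) e^(−t/τ). Set T = 41.83:
e^(−t/τ) = (41.83 − 42.7529)/(37.72 − 42.7529) = 0.183369
t = −269.396 · ln(0.183369) = 456.963 min.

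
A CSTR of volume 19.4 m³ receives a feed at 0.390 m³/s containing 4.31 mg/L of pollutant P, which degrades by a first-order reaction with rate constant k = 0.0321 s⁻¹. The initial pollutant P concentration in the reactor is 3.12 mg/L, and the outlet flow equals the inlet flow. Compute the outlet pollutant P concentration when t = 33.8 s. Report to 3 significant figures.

V dC/dt = Q(C_in − C) − k V C.
This is linear with rate a = Q/V + k = 0.052203 s⁻¹.
C_ss = Q C_in/(Q + kV) = 1.6598 mg/L; C(t) = C_ss + (C₀ − C_ss) e^(−a t).
C(33.8) = 1.6598 + (1.4602)·e^(−0.052203·33.8) = 1.6598 + (1.4602)·0.17128 = 1.9099 mg/L.

1.91 mg/L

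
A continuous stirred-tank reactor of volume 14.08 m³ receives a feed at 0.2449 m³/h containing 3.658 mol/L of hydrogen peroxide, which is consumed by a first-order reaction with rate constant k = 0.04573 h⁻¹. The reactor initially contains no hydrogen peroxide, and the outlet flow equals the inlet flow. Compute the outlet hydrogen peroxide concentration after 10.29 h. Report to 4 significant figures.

0.4815 mol/L

V dC/dt = Q(C_in − C) − k V C.
dC/dt = (Q/V) C_in − (Q/V + k) C; effective rate a = Q/V + k = 0.0173935 + 0.04573 = 0.0631235 h⁻¹.
C_ss = Q C_in/(Q + kV) = 1.00795 mol/L; C(t) = C_ss + (C₀ − C_ss) e^(−a t).
C(10.29) = 1.00795 + (-1.00795)·e^(−0.0631235·10.29) = 1.00795 + (-1.00795)·0.522286 = 0.481512 mol/L.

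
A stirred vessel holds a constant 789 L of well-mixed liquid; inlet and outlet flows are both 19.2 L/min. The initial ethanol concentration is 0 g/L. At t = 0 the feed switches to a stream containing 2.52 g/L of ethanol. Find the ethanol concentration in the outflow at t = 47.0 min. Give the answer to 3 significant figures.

Mass balance on the solute (V constant): V dC/dt = Q(C_in − C).
Rewrite as dC/dt + C/τ = C_in/τ, τ = V/Q = 41.094 min.
Solution: C(t) = C_in + (C₀ − C_in) e^(−t/τ).
C(47.0) = 2.52 + (0 − 2.52)·e^(−47.0/41.094) = 2.52 + (-2.5200)·0.31863 = 1.7171 g/L.

1.72 g/L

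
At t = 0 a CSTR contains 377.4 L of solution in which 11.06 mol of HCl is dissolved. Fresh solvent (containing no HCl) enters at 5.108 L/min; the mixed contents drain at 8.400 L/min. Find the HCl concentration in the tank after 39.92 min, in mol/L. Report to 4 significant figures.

0.01508 mol/L

Let m(t) be the amount of HCl. Volume: V(t) = V₀ + (Q_in − Q_out) t = 377.4 − 3.29200 t; V(39.92) = 245.983 L.
Species balance (pure solvent in): dm/dt = −Q_out · m/V(t).
Separate: dm/m = −Q_out dt/V(t) ⇒ ln(m/m₀) = −(Q_out/(Q_in−Q_out)) ln(V/V₀).
m = m₀ (V₀/V)^(Q_out/(Q_in−Q_out)) = 11.06 × (377.4/245.983)^(-2.55164) = 3.71035 mol.
C = m/V = 3.71035/245.983 = 0.0150837 mol/L.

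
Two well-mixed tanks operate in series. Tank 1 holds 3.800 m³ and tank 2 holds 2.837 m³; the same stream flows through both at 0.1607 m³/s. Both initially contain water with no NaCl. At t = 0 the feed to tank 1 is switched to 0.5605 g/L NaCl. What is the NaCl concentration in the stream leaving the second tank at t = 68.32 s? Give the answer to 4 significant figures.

0.4719 g/L

Time constants: τᵢ = Vᵢ/Q for each well-mixed tank.
τ₁ = 3.800/0.1607 = 23.6465 s; τ₂ = 2.837/0.1607 = 17.6540 s.
Solving the cascade with C₁(0)=C₂(0)=0 gives C₂(t) = C_in[1 − (τ₁ e^(−t/τ₁) − τ₂ e^(−t/τ₂))/(τ₁ − τ₂)].
At t = 68.32: e^(−t/τ₁) = 0.0556198, e^(−t/τ₂) = 0.0208596.
C₂ = 0.5605·[1 − (23.6465·0.0556198 − 17.6540·0.0208596)/(5.99253)] = 0.5605·0.841977 = 0.471928 g/L.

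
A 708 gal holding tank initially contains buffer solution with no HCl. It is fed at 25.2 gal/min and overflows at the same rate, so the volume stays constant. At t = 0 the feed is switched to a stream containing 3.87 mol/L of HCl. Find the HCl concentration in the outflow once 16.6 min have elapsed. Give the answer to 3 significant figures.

Accumulation = in − out for the solute gives V dC/dt = Q(C_in − C).
Rewrite as dC/dt + C/τ = C_in/τ, τ = V/Q = 28.095 min.
Integrating: C(t) = C_in + (C₀ − C_in) e^(−t/τ).
C(16.6) = 3.87 + (0 − 3.87)·e^(−16.6/28.095) = 3.87 + (-3.8700)·0.55386 = 1.7266 mol/L.

1.73 mol/L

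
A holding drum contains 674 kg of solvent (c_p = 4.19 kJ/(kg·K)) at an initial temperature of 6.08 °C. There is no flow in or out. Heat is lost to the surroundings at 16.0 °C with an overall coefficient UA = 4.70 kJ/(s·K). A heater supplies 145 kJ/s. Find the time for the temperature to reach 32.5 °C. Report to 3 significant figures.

First-law balance (no shaft work): M c_p dT/dt = −UA(T − T_amb) + Q̇.
τ = M c_p/UA = 600.86 s; T_ss = T_amb + Q̇/UA = 16.0 + 145/4.70 = 46.851 °C.
T(t) = T_ss + (T₀ − T_ss)e^(−t/τ); set T = 32.5:
t = −τ ln[(T − T_ss)/(T₀ − T_ss)] = −600.86 · ln(0.35199) = 627.39 s.

627 s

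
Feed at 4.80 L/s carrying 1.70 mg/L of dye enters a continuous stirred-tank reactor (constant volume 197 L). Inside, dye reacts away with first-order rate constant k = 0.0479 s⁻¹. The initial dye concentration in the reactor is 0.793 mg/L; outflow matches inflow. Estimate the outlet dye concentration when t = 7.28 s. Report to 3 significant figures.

V dC/dt = Q(C_in − C) − k V C.
This is linear with rate a = Q/V + k = 0.072265 s⁻¹.
C_ss = Q C_in/(Q + kV) = 0.57318 mg/L; C(t) = C_ss + (C₀ − C_ss) e^(−a t).
C(7.28) = 0.57318 + (0.21982)·e^(−0.072265·7.28) = 0.57318 + (0.21982)·0.59091 = 0.70307 mg/L.

0.703 mg/L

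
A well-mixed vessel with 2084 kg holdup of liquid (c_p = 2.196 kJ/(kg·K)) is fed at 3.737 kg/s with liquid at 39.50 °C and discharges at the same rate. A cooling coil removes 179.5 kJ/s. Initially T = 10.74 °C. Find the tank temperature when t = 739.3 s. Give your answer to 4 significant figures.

15.80 °C

M c_p dT/dt = ṁ c_p (T_in − T) − Q̇.
Rearrange: dT/dt = (T_ss − T)/τ with τ = M/ṁ = 557.667 s and T_ss = T_in − Q̇/(ṁ c_p) = 17.6270 °C.
This is linear first-order; T(t) = T_ss + (T₀ − T_ss) e^(−t/τ).
T(739.3) = 17.6270 + (-6.88697)·e^(−739.3/557.667) = 17.6270 + (-6.88697)·0.265616 = 15.7977 °C.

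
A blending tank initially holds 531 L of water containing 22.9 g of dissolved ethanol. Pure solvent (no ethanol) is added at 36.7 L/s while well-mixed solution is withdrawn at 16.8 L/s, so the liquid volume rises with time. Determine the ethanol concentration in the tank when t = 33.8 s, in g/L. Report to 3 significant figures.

0.00953 g/L

Total volume: dV/dt = Q_in − Q_out = 19.900 L/s, so V(t) = 531 + 19.900 t and V(33.8) = 1203.6 L.
No ethanol enters, so dm/dt = −Q_out · (m/V).
Separate: dm/m = −Q_out dt/V(t) ⇒ ln(m/m₀) = −(Q_out/(Q_in−Q_out)) ln(V/V₀).
m = m₀ (V₀/V)^(Q_out/(Q_in−Q_out)) = 22.9 × (531/1203.6)^(0.84422) = 11.476 g.
C = m/V = 11.476/1203.6 = 0.0095349 g/L.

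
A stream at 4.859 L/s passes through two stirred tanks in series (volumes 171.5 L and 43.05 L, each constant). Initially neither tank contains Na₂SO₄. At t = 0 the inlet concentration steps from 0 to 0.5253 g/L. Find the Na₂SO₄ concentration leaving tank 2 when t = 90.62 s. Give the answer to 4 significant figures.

0.4715 g/L

Species balance on tank i: dCᵢ/dt = (Cᵢ₋₁ − Cᵢ)/τᵢ with τᵢ = Vᵢ/Q.
τ₁ = 171.5/4.859 = 35.2953 s; τ₂ = 43.05/4.859 = 8.85985 s.
Solving the cascade with C₁(0)=C₂(0)=0 gives C₂(t) = C_in[1 − (τ₁ e^(−t/τ₁) − τ₂ e^(−t/τ₂))/(τ₁ − τ₂)].
At t = 90.62: e^(−t/τ₁) = 0.0767288, e^(−t/τ₂) = 3.61380e-05.
C₂ = 0.5253·[1 − (35.2953·0.0767288 − 8.85985·3.61380e-05)/(26.4355)] = 0.5253·0.897568 = 0.471492 g/L.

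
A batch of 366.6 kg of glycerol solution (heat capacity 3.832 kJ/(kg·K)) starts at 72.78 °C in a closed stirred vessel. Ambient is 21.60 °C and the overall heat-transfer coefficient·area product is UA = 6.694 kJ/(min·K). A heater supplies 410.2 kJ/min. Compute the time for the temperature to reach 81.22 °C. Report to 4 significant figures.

M c_p dT/dt = −UA(T − T_amb) + Q̇.
τ = M c_p/UA = 209.861 min; T_ss = T_amb + Q̇/UA = 21.60 + 410.2/6.694 = 82.8788 °C.
T(t) = T_ss + (T₀ − T_ss)e^(−t/τ); set T = 81.22:
t = −τ ln[(T − T_ss)/(T₀ − T_ss)] = −209.861 · ln(0.164254) = 379.082 min.

379.1 min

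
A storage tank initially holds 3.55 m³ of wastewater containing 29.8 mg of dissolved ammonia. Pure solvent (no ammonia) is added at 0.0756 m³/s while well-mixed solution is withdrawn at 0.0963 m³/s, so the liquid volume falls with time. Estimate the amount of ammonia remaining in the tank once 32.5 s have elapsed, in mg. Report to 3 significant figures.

11.2 mg

Total volume: dV/dt = Q_in − Q_out = -0.020700 m³/s, so V(t) = 3.55 − 0.020700 t and V(32.5) = 2.8773 m³.
No ammonia enters, so dm/dt = −Q_out · (m/V).
dm/m = −Q_out dt/(V₀ − 0.020700 t); integrating gives ln(m/m₀) = −(Q_out/(Q_in−Q_out)) ln(V/V₀).
m = m₀ (V₀/V)^(Q_out/(Q_in−Q_out)) = 29.8 × (3.55/2.8773)^(-4.6522) = 11.212 mg.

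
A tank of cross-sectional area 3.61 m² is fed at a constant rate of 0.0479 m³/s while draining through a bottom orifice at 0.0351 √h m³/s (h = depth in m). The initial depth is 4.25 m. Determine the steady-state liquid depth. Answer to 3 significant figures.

1.86 m

Level balance: A dh/dt = 0.0479 − 0.0351 √h. Setting dh/dt = 0:
Q_in = 0.0351 √h_ss ⇒ √h_ss = 0.0479/0.0351 = 1.3647.
h_ss = 1.3647² = 1.8623 m. (Since h₀ = 4.25 m > h_ss, the level will fall toward this value.)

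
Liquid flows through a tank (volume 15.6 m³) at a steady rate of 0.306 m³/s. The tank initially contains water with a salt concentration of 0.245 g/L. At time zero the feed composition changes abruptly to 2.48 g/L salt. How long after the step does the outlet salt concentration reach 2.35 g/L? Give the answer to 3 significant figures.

Mass balance on the solute (V constant): V dC/dt = Q(C_in − C), so τ = V/Q = 50.980 s.
C(t) = C_in + (C₀ − C_in) e^(−t/τ). Set C = 2.35 and solve for t:
e^(−t/τ) = (C − C_in)/(C₀ − C_in) = (2.35 − 2.48)/(0.245 − 2.48) = 0.058166
t = −τ ln(…) = 50.980 × 2.8445 = 145.01 s.

145 s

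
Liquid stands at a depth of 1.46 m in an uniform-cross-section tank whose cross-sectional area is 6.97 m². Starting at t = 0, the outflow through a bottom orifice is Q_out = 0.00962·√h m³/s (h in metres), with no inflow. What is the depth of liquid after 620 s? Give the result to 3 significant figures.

A dh/dt = −Q_out = −0.00962 √h.
∫ h^(−1/2) dh = −(0.00962/A) ∫ dt, giving 2√h = 2√h₀ − (0.00962/A) t.
√h = √1.46 − 0.00962·620/(2·6.97) = 1.2083 − 0.42786 = 0.78044.
h = 0.78044² = 0.60909 m.

0.609 m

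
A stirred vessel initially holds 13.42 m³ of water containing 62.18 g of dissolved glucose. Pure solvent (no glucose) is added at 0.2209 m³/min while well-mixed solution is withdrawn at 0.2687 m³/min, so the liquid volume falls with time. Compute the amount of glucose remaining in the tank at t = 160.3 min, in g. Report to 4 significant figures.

Total volume: dV/dt = Q_in − Q_out = -0.0478000 m³/min, so V(t) = 13.42 − 0.0478000 t and V(160.3) = 5.75766 m³.
Species balance (pure solvent in): dm/dt = −Q_out · m/V(t).
dm/m = −Q_out dt/(V₀ − 0.0478000 t); integrating gives ln(m/m₀) = −(Q_out/(Q_in−Q_out)) ln(V/V₀).
m = m₀ (V₀/V)^(Q_out/(Q_in−Q_out)) = 62.18 × (13.42/5.75766)^(-5.62134) = 0.534284 g.

0.5343 g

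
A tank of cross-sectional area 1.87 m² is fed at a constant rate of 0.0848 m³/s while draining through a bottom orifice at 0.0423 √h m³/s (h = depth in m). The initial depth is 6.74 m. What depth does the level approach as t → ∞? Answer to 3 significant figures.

4.02 m

Accumulation of liquid (constant cross-section A): A dh/dt = Q_in − 0.0423 √h. At steady state dh/dt = 0:
Q_in = 0.0423 √h_ss ⇒ √h_ss = 0.0848/0.0423 = 2.0047.
h_ss = 2.0047² = 4.0189 m. (Since h₀ = 6.74 m > h_ss, the level will fall toward this value.)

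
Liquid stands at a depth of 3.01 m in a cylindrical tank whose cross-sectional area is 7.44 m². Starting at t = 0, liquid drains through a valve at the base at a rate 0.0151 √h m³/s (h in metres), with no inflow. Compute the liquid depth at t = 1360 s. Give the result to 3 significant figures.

Mass balance (ρ constant): A dh/dt = −0.0151 √h.
∫ h^(−1/2) dh = −(0.0151/A) ∫ dt, giving 2√h = 2√h₀ − (0.0151/A) t.
√h = √3.01 − 0.0151·1360/(2·7.44) = 1.7349 − 1.3801 = 0.35483.
h = 0.35483² = 0.12590 m.

0.126 m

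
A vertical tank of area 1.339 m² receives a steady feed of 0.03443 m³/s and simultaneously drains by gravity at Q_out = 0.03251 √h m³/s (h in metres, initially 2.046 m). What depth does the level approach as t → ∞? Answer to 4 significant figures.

1.122 m

Volume balance on the tank: A dh/dt = Q_in − 0.03251 √h. At steady state dh/dt = 0:
Q_in = 0.03251 √h_ss ⇒ √h_ss = 0.03443/0.03251 = 1.05906.
h_ss = 1.05906² = 1.12161 m. (Since h₀ = 2.046 m > h_ss, the level will fall toward this value.)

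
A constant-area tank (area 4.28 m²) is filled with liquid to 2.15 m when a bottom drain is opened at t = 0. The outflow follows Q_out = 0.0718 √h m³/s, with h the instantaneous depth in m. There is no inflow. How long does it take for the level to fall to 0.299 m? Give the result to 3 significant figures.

With no inflow, A dh/dt = −0.0718 √h.
Separate and integrate: 2(√h − √h₀) = −(0.0718/A) t.
t = 2A(√h₀ − √h)/0.0718 = 2·4.28·(√2.15 − √0.299)/0.0718
  = 8.5600 × (1.4663 − 0.54681) / 0.0718 = 109.62 s.

110 s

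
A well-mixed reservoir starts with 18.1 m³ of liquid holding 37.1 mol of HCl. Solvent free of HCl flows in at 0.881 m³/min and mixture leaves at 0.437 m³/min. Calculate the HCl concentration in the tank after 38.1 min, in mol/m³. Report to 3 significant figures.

Total volume: dV/dt = Q_in − Q_out = 0.44400 m³/min, so V(t) = 18.1 + 0.44400 t and V(38.1) = 35.016 m³.
Solute balance: dm/dt = 0 − Q_out C = −Q_out m/V(t).
dm/m = −Q_out dt/(V₀ + 0.44400 t); integrating gives ln(m/m₀) = −(Q_out/(Q_in−Q_out)) ln(V/V₀).
m = m₀ (V₀/V)^(Q_out/(Q_in−Q_out)) = 37.1 × (18.1/35.016)^(0.98423) = 19.378 mol.
C = m/V = 19.378/35.016 = 0.55339 mol/m³.

0.553 mol/m³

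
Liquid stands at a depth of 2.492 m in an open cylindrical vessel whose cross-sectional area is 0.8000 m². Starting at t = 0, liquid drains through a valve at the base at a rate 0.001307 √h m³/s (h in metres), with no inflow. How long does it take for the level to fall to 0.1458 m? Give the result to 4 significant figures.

With no inflow, A dh/dt = −0.001307 √h.
Separate and integrate: 2(√h − √h₀) = −(0.001307/A) t.
t = 2A(√h₀ − √h)/0.001307 = 2·0.8000·(√2.492 − √0.1458)/0.001307
  = 1.60000 × (1.57861 − 0.381838) / 0.001307 = 1465.06 s.

1465 s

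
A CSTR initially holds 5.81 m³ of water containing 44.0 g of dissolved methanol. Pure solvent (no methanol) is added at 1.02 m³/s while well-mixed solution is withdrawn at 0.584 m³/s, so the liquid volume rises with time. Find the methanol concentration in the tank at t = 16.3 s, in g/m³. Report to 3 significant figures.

Let m(t) be the amount of methanol. Volume: V(t) = V₀ + (Q_in − Q_out) t = 5.81 + 0.43600 t; V(16.3) = 12.917 m³.
Species balance (pure solvent in): dm/dt = −Q_out · m/V(t).
Separate: dm/m = −Q_out dt/V(t) ⇒ ln(m/m₀) = −(Q_out/(Q_in−Q_out)) ln(V/V₀).
m = m₀ (V₀/V)^(Q_out/(Q_in−Q_out)) = 44.0 × (5.81/12.917)^(1.3394) = 15.090 g.
C = m/V = 15.090/12.917 = 1.1683 g/m³.

1.17 g/m³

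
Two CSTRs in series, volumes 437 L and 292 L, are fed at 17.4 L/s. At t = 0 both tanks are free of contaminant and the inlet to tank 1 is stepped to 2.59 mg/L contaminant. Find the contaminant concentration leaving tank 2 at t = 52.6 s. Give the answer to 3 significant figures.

1.86 mg/L

Species balance on tank i: dCᵢ/dt = (Cᵢ₋₁ − Cᵢ)/τᵢ with τᵢ = Vᵢ/Q.
τ₁ = 437/17.4 = 25.115 s; τ₂ = 292/17.4 = 16.782 s.
Tank 1: C₁ = C_in(1 − e^(−t/τ₁)). Tank 2 (τ₁ ≠ τ₂): C₂ = C_in[1 − (τ₁ e^(−t/τ₁) − τ₂ e^(−t/τ₂))/(τ₁ − τ₂)].
At t = 52.6: e^(−t/τ₁) = 0.12315, e^(−t/τ₂) = 0.043527.
C₂ = 2.59·[1 − (25.115·0.12315 − 16.782·0.043527)/(8.3333)] = 2.59·0.71651 = 1.8558 mg/L.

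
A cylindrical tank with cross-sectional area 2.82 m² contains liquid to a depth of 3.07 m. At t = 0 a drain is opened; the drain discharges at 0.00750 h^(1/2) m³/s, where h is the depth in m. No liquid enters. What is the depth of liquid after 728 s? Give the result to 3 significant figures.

With no inflow, A dh/dt = −0.00750 √h.
∫ h^(−1/2) dh = −(0.00750/A) ∫ dt, giving 2√h = 2√h₀ − (0.00750/A) t.
√h = √3.07 − 0.00750·728/(2·2.82) = 1.7521 − 0.96809 = 0.78406.
h = 0.78406² = 0.61474 m.

0.615 m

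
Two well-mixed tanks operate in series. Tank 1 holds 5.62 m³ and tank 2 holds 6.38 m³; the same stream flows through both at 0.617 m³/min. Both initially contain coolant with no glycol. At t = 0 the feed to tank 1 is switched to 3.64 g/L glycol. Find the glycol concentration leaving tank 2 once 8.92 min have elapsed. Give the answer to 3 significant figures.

0.853 g/L

Species balance on tank i: dCᵢ/dt = (Cᵢ₋₁ − Cᵢ)/τᵢ with τᵢ = Vᵢ/Q.
τ₁ = 5.62/0.617 = 9.1086 min; τ₂ = 6.38/0.617 = 10.340 min.
Solving the cascade with C₁(0)=C₂(0)=0 gives C₂(t) = C_in[1 − (τ₁ e^(−t/τ₁) − τ₂ e^(−t/τ₂))/(τ₁ − τ₂)].
At t = 8.92: e^(−t/τ₁) = 0.37558, e^(−t/τ₂) = 0.42205.
C₂ = 3.64·[1 − (9.1086·0.37558 − 10.340·0.42205)/(-1.2318)] = 3.64·0.23431 = 0.85290 g/L.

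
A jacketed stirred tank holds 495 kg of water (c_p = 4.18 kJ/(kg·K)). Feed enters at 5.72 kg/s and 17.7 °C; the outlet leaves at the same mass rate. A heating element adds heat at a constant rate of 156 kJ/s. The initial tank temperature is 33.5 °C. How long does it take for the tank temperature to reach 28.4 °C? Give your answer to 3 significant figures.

M c_p dT/dt = ṁ c_p (T_in − T) + Q̇.
τ = M/ṁ = 86.538 s; T_ss = T_in + Q̇/(ṁ c_p) = 24.225 °C.
T(t) = T_ss + (T₀ − T_ss) e^(−t/τ). Set T = 28.4:
e^(−t/τ) = (28.4 − 24.225)/(33.5 − 24.225) = 0.45016
t = −86.538 · ln(0.45016) = 69.071 s.

69.1 s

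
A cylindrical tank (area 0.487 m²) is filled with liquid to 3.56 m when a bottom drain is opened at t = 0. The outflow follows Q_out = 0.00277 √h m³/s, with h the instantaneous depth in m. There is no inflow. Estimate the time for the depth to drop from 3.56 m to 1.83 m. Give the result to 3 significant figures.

Mass balance (ρ constant): A dh/dt = −0.00277 √h.
∫ h^(−1/2) dh = −(0.00277/A) ∫ dt, giving 2√h = 2√h₀ − (0.00277/A) t.
t = 2A(√h₀ − √h)/0.00277 = 2·0.487·(√3.56 − √1.83)/0.00277
  = 0.97400 × (1.8868 − 1.3528) / 0.00277 = 187.77 s.

188 s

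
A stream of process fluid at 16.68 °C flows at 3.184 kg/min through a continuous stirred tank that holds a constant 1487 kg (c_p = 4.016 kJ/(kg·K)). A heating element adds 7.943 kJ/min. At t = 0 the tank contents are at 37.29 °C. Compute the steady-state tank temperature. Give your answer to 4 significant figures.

17.30 °C

Energy balance: M c_p dT/dt = ṁ c_p (T_in − T) + 7.943.
At steady state dT/dt = 0 ⇒ T_ss = T_in + Q̇/(ṁ c_p) = 16.68 + 7.943/(3.184·4.016) = 17.3012 °C.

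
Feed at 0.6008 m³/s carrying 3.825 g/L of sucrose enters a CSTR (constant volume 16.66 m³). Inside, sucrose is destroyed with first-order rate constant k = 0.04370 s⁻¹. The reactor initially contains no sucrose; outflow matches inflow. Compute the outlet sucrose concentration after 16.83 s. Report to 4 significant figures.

Species balance: V dC/dt = Q C_in − Q C − k V C.
This is linear with rate a = Q/V + k = 0.0797624 s⁻¹.
C_ss = Q C_in/(Q + kV) = 1.72937 g/L; C(t) = C_ss + (C₀ − C_ss) e^(−a t).
C(16.83) = 1.72937 + (-1.72937)·e^(−0.0797624·16.83) = 1.72937 + (-1.72937)·0.261218 = 1.27763 g/L.

1.278 g/L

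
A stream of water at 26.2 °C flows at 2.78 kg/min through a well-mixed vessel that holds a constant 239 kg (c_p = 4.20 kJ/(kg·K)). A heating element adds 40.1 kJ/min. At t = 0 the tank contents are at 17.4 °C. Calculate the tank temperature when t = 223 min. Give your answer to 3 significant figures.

28.7 °C

Unsteady energy balance on the tank contents: M c_p dT/dt = ṁ c_p (T_in − T) + 40.1.
Rearrange: dT/dt = (T_ss − T)/τ with τ = M/ṁ = 85.971 min and T_ss = T_in + Q̇/(ṁ c_p) = 29.634 °C.
This is linear first-order; T(t) = T_ss + (T₀ − T_ss) e^(−t/τ).
T(223) = 29.634 + (-12.234)·e^(−223/85.971) = 29.634 + (-12.234)·0.074729 = 28.720 °C.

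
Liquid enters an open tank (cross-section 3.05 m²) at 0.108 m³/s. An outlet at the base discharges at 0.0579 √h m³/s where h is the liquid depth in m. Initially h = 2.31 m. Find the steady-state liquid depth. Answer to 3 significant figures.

3.48 m

Level balance: A dh/dt = 0.108 − 0.0579 √h. Setting dh/dt = 0:
Q_in = 0.0579 √h_ss ⇒ √h_ss = 0.108/0.0579 = 1.8653.
h_ss = 1.8653² = 3.4793 m. (Since h₀ = 2.31 m < h_ss, the level will rise toward this value.)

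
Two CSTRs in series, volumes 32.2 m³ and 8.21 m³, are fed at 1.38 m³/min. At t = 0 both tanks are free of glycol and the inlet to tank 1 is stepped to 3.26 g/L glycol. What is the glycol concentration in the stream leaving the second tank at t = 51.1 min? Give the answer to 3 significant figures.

Species balance on tank i: dCᵢ/dt = (Cᵢ₋₁ − Cᵢ)/τᵢ with τᵢ = Vᵢ/Q.
τ₁ = 32.2/1.38 = 23.333 min; τ₂ = 8.21/1.38 = 5.9493 min.
Tank 1: C₁ = C_in(1 − e^(−t/τ₁)). Tank 2 (τ₁ ≠ τ₂): C₂ = C_in[1 − (τ₁ e^(−t/τ₁) − τ₂ e^(−t/τ₂))/(τ₁ − τ₂)].
At t = 51.1: e^(−t/τ₁) = 0.11192, e^(−t/τ₂) = 0.00018609.
C₂ = 3.26·[1 − (23.333·0.11192 − 5.9493·0.00018609)/(17.384)] = 3.26·0.84985 = 2.7705 g/L.

2.77 g/L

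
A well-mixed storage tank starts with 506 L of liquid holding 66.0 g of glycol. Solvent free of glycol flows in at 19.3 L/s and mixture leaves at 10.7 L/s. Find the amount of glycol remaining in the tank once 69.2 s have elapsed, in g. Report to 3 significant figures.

Total volume: dV/dt = Q_in − Q_out = 8.6000 L/s, so V(t) = 506 + 8.6000 t and V(69.2) = 1101.1 L.
Species balance (pure solvent in): dm/dt = −Q_out · m/V(t).
dm/m = −Q_out dt/(V₀ + 8.6000 t); integrating gives ln(m/m₀) = −(Q_out/(Q_in−Q_out)) ln(V/V₀).
m = m₀ (V₀/V)^(Q_out/(Q_in−Q_out)) = 66.0 × (506/1101.1)^(1.2442) = 25.084 g.

25.1 g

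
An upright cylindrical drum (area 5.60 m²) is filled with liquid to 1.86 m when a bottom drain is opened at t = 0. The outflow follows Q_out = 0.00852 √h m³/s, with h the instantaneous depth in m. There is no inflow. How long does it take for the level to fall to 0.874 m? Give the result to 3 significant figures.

564 s

A dh/dt = −Q_out = −0.00852 √h.
∫ h^(−1/2) dh = −(0.00852/A) ∫ dt, giving 2√h = 2√h₀ − (0.00852/A) t.
t = 2A(√h₀ − √h)/0.00852 = 2·5.60·(√1.86 − √0.874)/0.00852
  = 11.200 × (1.3638 − 0.93488) / 0.00852 = 563.86 s.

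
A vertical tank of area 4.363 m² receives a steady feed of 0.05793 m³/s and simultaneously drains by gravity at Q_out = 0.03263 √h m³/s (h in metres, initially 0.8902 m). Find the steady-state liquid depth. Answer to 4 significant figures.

3.152 m

Unsteady balance on liquid volume: A dh/dt = Q_in − 0.03263 √h. At steady state dh/dt = 0:
Q_in = 0.03263 √h_ss ⇒ √h_ss = 0.05793/0.03263 = 1.77536.
h_ss = 1.77536² = 3.15190 m. (Since h₀ = 0.8902 m < h_ss, the level will rise toward this value.)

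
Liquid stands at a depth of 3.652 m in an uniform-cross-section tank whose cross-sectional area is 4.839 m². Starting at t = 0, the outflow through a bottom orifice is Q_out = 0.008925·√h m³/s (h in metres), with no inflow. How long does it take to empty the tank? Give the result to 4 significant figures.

2072 s

With no inflow, A dh/dt = −0.008925 √h.
This is separable: 2 d(√h)/dt = −0.008925/A, so √h = √h₀ − (0.008925/(2A)) t.
Tank is empty when √h = 0: t_empty = 2A√h₀/0.008925.
t_empty = 2·4.839·√3.652/0.008925 = 9.67800·1.91102/0.008925 = 2072.25 s.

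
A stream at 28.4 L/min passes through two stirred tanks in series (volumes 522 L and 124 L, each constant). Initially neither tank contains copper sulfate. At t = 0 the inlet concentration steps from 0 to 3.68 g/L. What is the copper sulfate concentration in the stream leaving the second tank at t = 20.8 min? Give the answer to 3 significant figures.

Time constants: τᵢ = Vᵢ/Q for each well-mixed tank.
τ₁ = 522/28.4 = 18.380 min; τ₂ = 124/28.4 = 4.3662 min.
Tank 1: C₁ = C_in(1 − e^(−t/τ₁)). Tank 2 (τ₁ ≠ τ₂): C₂ = C_in[1 − (τ₁ e^(−t/τ₁) − τ₂ e^(−t/τ₂))/(τ₁ − τ₂)].
At t = 20.8: e^(−t/τ₁) = 0.32250, e^(−t/τ₂) = 0.0085325.
C₂ = 3.68·[1 − (18.380·0.32250 − 4.3662·0.0085325)/(14.014)] = 3.68·0.57968 = 2.1332 g/L.

2.13 g/L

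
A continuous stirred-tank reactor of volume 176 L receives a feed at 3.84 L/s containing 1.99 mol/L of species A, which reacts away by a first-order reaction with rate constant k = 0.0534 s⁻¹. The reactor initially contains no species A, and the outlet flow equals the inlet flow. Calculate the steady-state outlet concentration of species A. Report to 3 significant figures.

0.577 mol/L

Species balance: V dC/dt = Q C_in − Q C − k V C.
At steady state: 0 = Q C_in − (Q + kV) C_ss, so C_ss = Q C_in/(Q + kV).
C_ss = 3.84·1.99/(3.84 + 0.0534·176) = 7.6416/13.238 = 0.57723 mol/L.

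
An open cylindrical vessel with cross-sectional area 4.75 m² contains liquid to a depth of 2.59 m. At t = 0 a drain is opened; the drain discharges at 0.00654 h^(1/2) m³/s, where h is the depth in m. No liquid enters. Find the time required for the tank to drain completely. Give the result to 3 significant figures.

With no inflow, A dh/dt = −0.00654 √h.
∫ h^(−1/2) dh = −(0.00654/A) ∫ dt, giving 2√h = 2√h₀ − (0.00654/A) t.
Set h = 0: 2√h₀ = (0.00654/A) t_empty ⇒ t_empty = 2A√h₀/0.00654.
t_empty = 2·4.75·√2.59/0.00654 = 9.5000·1.6093/0.00654 = 2337.7 s.

2340 s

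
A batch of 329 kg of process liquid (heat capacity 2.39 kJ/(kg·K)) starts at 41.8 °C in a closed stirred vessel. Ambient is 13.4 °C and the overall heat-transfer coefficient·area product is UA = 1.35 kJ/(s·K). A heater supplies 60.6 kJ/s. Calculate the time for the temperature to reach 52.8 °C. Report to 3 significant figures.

First-law balance (no shaft work): M c_p dT/dt = −UA(T − T_amb) + Q̇.
τ = M c_p/UA = 582.45 s; T_ss = T_amb + Q̇/UA = 13.4 + 60.6/1.35 = 58.289 °C.
T(t) = T_ss + (T₀ − T_ss)e^(−t/τ); set T = 52.8:
t = −τ ln[(T − T_ss)/(T₀ − T_ss)] = −582.45 · ln(0.33288) = 640.67 s.

641 s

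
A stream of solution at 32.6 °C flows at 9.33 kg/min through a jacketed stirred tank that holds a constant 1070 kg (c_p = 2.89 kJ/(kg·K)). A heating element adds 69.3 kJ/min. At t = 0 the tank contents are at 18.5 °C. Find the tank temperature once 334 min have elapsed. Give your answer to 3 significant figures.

34.3 °C

M c_p dT/dt = ṁ c_p (T_in − T) + Q̇.
Rearrange: dT/dt = (T_ss − T)/τ with τ = M/ṁ = 114.68 min and T_ss = T_in + Q̇/(ṁ c_p) = 35.170 °C.
This is linear first-order; T(t) = T_ss + (T₀ − T_ss) e^(−t/τ).
T(334) = 35.170 + (-16.670)·e^(−334/114.68) = 35.170 + (-16.670)·0.054348 = 34.264 °C.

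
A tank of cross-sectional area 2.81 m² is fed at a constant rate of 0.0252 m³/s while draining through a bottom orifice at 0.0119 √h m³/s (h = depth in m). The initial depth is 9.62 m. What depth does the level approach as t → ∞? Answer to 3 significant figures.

Level balance: A dh/dt = 0.0252 − 0.0119 √h. Setting dh/dt = 0:
Q_in = 0.0119 √h_ss ⇒ √h_ss = 0.0252/0.0119 = 2.1176.
h_ss = 2.1176² = 4.4844 m. (Since h₀ = 9.62 m > h_ss, the level will fall toward this value.)

4.48 m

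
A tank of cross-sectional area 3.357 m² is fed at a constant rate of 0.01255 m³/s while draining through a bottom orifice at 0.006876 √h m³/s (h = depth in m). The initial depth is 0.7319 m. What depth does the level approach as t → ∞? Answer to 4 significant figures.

3.331 m

A dh/dt = Q_in − 0.006876 √h. Steady state requires inflow = outflow:
Q_in = 0.006876 √h_ss ⇒ √h_ss = 0.01255/0.006876 = 1.82519.
h_ss = 1.82519² = 3.33132 m. (Since h₀ = 0.7319 m < h_ss, the level will rise toward this value.)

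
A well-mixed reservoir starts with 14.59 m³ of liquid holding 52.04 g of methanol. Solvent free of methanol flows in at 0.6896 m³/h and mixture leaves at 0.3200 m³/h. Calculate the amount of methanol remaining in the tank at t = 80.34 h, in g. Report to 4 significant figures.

19.90 g

Total volume: dV/dt = Q_in − Q_out = 0.369600 m³/h, so V(t) = 14.59 + 0.369600 t and V(80.34) = 44.2837 m³.
Species balance (pure solvent in): dm/dt = −Q_out · m/V(t).
Separate: dm/m = −Q_out dt/V(t) ⇒ ln(m/m₀) = −(Q_out/(Q_in−Q_out)) ln(V/V₀).
m = m₀ (V₀/V)^(Q_out/(Q_in−Q_out)) = 52.04 × (14.59/44.2837)^(0.865801) = 19.9002 g.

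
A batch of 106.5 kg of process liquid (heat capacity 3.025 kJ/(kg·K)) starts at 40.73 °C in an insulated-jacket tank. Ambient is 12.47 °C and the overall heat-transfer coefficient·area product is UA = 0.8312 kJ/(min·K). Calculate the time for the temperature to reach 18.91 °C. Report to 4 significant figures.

573.2 min

M c_p dT/dt = −UA(T − T_amb).
τ = M c_p/UA = 387.587 min; T_ss = T_amb = 12.4700 °C.
T(t) = T_ss + (T₀ − T_ss)e^(−t/τ); set T = 18.91:
t = −τ ln[(T − T_ss)/(T₀ − T_ss)] = −387.587 · ln(0.227884) = 573.210 min.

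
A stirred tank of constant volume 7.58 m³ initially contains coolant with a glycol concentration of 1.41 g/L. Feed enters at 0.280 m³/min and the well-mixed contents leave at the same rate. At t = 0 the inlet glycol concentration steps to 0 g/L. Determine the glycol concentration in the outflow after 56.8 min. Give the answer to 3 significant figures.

0.173 g/L

Transient balance on the dissolved component: V dC/dt = Q(C_in − C).
Time constant τ = V/Q = 7.58/0.280 = 27.071 min.
Integrating: C(t) = C_in + (C₀ − C_in) e^(−t/τ).
C(56.8) = 0 + (1.41 − 0)·e^(−56.8/27.071) = 0 + (1.4100)·0.12268 = 0.17298 g/L.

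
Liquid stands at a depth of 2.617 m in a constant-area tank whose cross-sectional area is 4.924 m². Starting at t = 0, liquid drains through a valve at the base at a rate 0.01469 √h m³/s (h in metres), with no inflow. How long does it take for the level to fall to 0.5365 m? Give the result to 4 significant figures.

Unsteady balance on liquid volume: A dh/dt = −0.01469 √h.
This is separable: 2 d(√h)/dt = −0.01469/A, so √h = √h₀ − (0.01469/(2A)) t.
t = 2A(√h₀ − √h)/0.01469 = 2·4.924·(√2.617 − √0.5365)/0.01469
  = 9.84800 × (1.61771 − 0.732462) / 0.01469 = 593.463 s.

593.5 s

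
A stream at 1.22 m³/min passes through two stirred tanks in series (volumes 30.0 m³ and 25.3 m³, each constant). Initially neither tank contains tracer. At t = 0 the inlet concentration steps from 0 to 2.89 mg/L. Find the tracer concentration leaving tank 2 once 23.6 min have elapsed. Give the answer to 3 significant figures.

0.810 mg/L

Time constants: τᵢ = Vᵢ/Q for each well-mixed tank.
τ₁ = 30.0/1.22 = 24.590 min; τ₂ = 25.3/1.22 = 20.738 min.
Tank 1: C₁ = C_in(1 − e^(−t/τ₁)). Tank 2 (τ₁ ≠ τ₂): C₂ = C_in[1 − (τ₁ e^(−t/τ₁) − τ₂ e^(−t/τ₂))/(τ₁ − τ₂)].
At t = 23.6: e^(−t/τ₁) = 0.38300, e^(−t/τ₂) = 0.32045.
C₂ = 2.89·[1 − (24.590·0.38300 − 20.738·0.32045)/(3.8525)] = 2.89·0.28034 = 0.81017 mg/L.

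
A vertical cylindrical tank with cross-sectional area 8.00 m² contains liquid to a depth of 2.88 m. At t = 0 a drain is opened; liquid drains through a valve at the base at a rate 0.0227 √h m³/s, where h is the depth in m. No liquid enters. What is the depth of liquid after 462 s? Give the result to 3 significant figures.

1.08 m

A dh/dt = −Q_out = −0.0227 √h.
∫ h^(−1/2) dh = −(0.0227/A) ∫ dt, giving 2√h = 2√h₀ − (0.0227/A) t.
√h = √2.88 − 0.0227·462/(2·8.00) = 1.6971 − 0.65546 = 1.0416.
h = 1.0416² = 1.0849 m.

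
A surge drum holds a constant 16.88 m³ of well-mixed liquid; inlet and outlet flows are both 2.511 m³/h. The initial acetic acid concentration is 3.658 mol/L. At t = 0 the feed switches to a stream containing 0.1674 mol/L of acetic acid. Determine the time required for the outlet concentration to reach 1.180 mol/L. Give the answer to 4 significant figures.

Species balance: V dC/dt = Q(C_in − C) ⇒ τ = V/Q = 6.72242 h.
C(t) = C_in + (C₀ − C_in) e^(−t/τ). Set C = 1.180 and solve for t:
e^(−t/τ) = (C − C_in)/(C₀ − C_in) = (1.180 − 0.1674)/(3.658 − 0.1674) = 0.290093
t = −τ ln(…) = 6.72242 × 1.23755 = 8.31935 h.

8.319 h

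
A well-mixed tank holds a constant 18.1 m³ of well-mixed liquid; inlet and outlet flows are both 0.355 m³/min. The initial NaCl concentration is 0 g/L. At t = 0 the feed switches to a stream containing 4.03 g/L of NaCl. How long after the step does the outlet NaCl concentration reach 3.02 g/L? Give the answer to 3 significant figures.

70.6 min

Species balance: V dC/dt = Q(C_in − C) ⇒ τ = V/Q = 50.986 min.
C(t) = C_in + (C₀ − C_in) e^(−t/τ). Set C = 3.02 and solve for t:
e^(−t/τ) = (C − C_in)/(C₀ − C_in) = (3.02 − 4.03)/(0 − 4.03) = 0.25062
t = −τ ln(…) = 50.986 × 1.3838 = 70.555 min.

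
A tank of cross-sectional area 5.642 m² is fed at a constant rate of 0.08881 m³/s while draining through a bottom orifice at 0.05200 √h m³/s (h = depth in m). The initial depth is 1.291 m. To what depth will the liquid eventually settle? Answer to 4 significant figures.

2.917 m

A dh/dt = Q_in − 0.05200 √h. Steady state requires inflow = outflow:
Q_in = 0.05200 √h_ss ⇒ √h_ss = 0.08881/0.05200 = 1.70788.
h_ss = 1.70788² = 2.91687 m. (Since h₀ = 1.291 m < h_ss, the level will rise toward this value.)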